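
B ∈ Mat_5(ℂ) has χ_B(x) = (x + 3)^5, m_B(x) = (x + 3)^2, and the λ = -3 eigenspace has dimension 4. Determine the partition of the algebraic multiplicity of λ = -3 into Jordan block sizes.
Block sizes for λ = -3: [2, 1, 1, 1]

Step 1 — from the characteristic polynomial, algebraic multiplicity of λ = -3 is 5. From dim ker(B − (-3)·I) = 4, there are exactly 4 Jordan blocks for λ = -3.
Step 2 — from the minimal polynomial, the factor (x + 3)^2 tells us the largest block for λ = -3 has size 2.
Step 3 — with total size 5, 4 blocks, and largest block 2, the block sizes (in nonincreasing order) are [2, 1, 1, 1].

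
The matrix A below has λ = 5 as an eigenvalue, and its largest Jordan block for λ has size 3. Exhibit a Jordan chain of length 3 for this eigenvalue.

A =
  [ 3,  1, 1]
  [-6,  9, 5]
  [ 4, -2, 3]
A Jordan chain for λ = 5 of length 3:
v_1 = (2, 8, -4)ᵀ
v_2 = (-2, -6, 4)ᵀ
v_3 = (1, 0, 0)ᵀ

Let N = A − (5)·I. We want v_3 with N^3 v_3 = 0 but N^2 v_3 ≠ 0; then v_{j-1} := N · v_j for j = 3, …, 2.

Pick v_3 = (1, 0, 0)ᵀ.
Then v_2 = N · v_3 = (-2, -6, 4)ᵀ.
Then v_1 = N · v_2 = (2, 8, -4)ᵀ.

Sanity check: (A − (5)·I) v_1 = (0, 0, 0)ᵀ = 0. ✓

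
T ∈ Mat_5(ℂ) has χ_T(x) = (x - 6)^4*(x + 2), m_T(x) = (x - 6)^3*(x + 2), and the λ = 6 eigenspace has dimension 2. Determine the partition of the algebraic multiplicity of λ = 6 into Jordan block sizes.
Block sizes for λ = 6: [3, 1]

Step 1 — from the characteristic polynomial, algebraic multiplicity of λ = 6 is 4. From dim ker(T − (6)·I) = 2, there are exactly 2 Jordan blocks for λ = 6.
Step 2 — from the minimal polynomial, the factor (x − 6)^3 tells us the largest block for λ = 6 has size 3.
Step 3 — with total size 4, 2 blocks, and largest block 3, the block sizes (in nonincreasing order) are [3, 1].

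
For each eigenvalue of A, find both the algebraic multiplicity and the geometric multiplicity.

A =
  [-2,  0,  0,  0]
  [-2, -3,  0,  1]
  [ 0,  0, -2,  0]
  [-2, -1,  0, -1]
λ = -2: alg = 4, geom = 3

Step 1 — factor the characteristic polynomial to read off the algebraic multiplicities:
  χ_A(x) = (x + 2)^4

Step 2 — compute geometric multiplicities via the rank-nullity identity g(λ) = n − rank(A − λI):
  rank(A − (-2)·I) = 1, so dim ker(A − (-2)·I) = n − 1 = 3

Summary:
  λ = -2: algebraic multiplicity = 4, geometric multiplicity = 3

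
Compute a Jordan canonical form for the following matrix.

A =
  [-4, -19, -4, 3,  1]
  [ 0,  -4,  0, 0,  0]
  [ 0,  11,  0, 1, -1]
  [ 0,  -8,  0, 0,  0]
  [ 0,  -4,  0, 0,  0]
J_1(-4) ⊕ J_1(-4) ⊕ J_2(0) ⊕ J_1(0)

The characteristic polynomial is
  det(x·I − A) = x^5 + 8*x^4 + 16*x^3 = x^3*(x + 4)^2

Eigenvalues and multiplicities (the geometric multiplicity of λ is n − rank(A − λI), which equals the number of Jordan blocks for λ):
  λ = -4: algebraic multiplicity = 2, geometric multiplicity = 2
  λ = 0: algebraic multiplicity = 3, geometric multiplicity = 2

Determining the block sizes for each eigenvalue:
  λ = -4: gm = am = 2, so every block has size 1 → block sizes [1, 1]
  λ = 0: 2 blocks summing to 3 forces exactly one block of size 2 and the rest size 1 → block sizes [2, 1]

Assembling the blocks gives a Jordan form
J =
  [-4,  0, 0, 0, 0]
  [ 0, -4, 0, 0, 0]
  [ 0,  0, 0, 1, 0]
  [ 0,  0, 0, 0, 0]
  [ 0,  0, 0, 0, 0]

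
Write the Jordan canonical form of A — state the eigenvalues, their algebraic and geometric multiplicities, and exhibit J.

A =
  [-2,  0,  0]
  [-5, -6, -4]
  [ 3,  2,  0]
J_1(-4) ⊕ J_2(-2)

The characteristic polynomial is
  det(x·I − A) = x^3 + 8*x^2 + 20*x + 16 = (x + 2)^2*(x + 4)

Eigenvalues and multiplicities (the geometric multiplicity of λ is n − rank(A − λI), which equals the number of Jordan blocks for λ):
  λ = -4: algebraic multiplicity = 1, geometric multiplicity = 1
  λ = -2: algebraic multiplicity = 2, geometric multiplicity = 1

Determining the block sizes for each eigenvalue:
  λ = -4: one block (gm = 1), so the single block has size am = 1 → block sizes [1]
  λ = -2: one block (gm = 1), so the single block has size am = 2 → block sizes [2]

Assembling the blocks gives a Jordan form
J =
  [-4,  0,  0]
  [ 0, -2,  1]
  [ 0,  0, -2]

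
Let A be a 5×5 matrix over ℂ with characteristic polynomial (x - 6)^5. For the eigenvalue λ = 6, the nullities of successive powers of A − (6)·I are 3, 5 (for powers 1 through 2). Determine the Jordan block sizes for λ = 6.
Block sizes for λ = 6: [2, 2, 1]

From the dimensions of kernels of powers, the number of Jordan blocks of size at least j is d_j − d_{j−1} where d_j = dim ker(N^j) (with d_0 = 0). Computing the differences gives [3, 2].
The number of blocks of size exactly k is (#blocks of size ≥ k) − (#blocks of size ≥ k + 1), so the partition is: 1 block(s) of size 1, 2 block(s) of size 2.
In nonincreasing order the block sizes are [2, 2, 1].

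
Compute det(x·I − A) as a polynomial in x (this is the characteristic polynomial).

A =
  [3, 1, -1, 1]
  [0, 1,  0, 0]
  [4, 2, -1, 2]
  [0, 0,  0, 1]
x^4 - 4*x^3 + 6*x^2 - 4*x + 1

Expanding det(x·I − A) (e.g. by cofactor expansion or by noting that A is similar to its Jordan form J, which has the same characteristic polynomial as A) gives
  χ_A(x) = x^4 - 4*x^3 + 6*x^2 - 4*x + 1
which factors as (x - 1)^4. The eigenvalues (with algebraic multiplicities) are λ = 1 with multiplicity 4.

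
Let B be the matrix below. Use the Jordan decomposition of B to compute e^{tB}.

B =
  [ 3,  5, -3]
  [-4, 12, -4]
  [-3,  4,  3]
e^{tB} =
  [-t^2*exp(6*t) - 3*t*exp(6*t) + exp(6*t), 3*t^2*exp(6*t)/2 + 5*t*exp(6*t), -t^2*exp(6*t) - 3*t*exp(6*t)]
  [-4*t*exp(6*t), 6*t*exp(6*t) + exp(6*t), -4*t*exp(6*t)]
  [t^2*exp(6*t) - 3*t*exp(6*t), -3*t^2*exp(6*t)/2 + 4*t*exp(6*t), t^2*exp(6*t) - 3*t*exp(6*t) + exp(6*t)]

Strategy: write B = P · J · P⁻¹ where J is a Jordan canonical form, so e^{tB} = P · e^{tJ} · P⁻¹, and e^{tJ} can be computed block-by-block.

B has Jordan form
J =
  [6, 1, 0]
  [0, 6, 1]
  [0, 0, 6]
(up to reordering of blocks).

Per-block formulas:
  For a 3×3 Jordan block J_3(6): exp(t · J_3(6)) = e^(6t)·(I + t·N + (t^2/2)·N^2), where N is the 3×3 nilpotent shift.

After assembling e^{tJ} and conjugating by P, we get:

e^{tB} =
  [-t^2*exp(6*t) - 3*t*exp(6*t) + exp(6*t), 3*t^2*exp(6*t)/2 + 5*t*exp(6*t), -t^2*exp(6*t) - 3*t*exp(6*t)]
  [-4*t*exp(6*t), 6*t*exp(6*t) + exp(6*t), -4*t*exp(6*t)]
  [t^2*exp(6*t) - 3*t*exp(6*t), -3*t^2*exp(6*t)/2 + 4*t*exp(6*t), t^2*exp(6*t) - 3*t*exp(6*t) + exp(6*t)]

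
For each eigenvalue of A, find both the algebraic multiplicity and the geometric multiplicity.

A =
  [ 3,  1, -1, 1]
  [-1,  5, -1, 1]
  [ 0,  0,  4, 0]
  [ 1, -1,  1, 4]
λ = 4: alg = 4, geom = 2

Step 1 — factor the characteristic polynomial to read off the algebraic multiplicities:
  χ_A(x) = (x - 4)^4

Step 2 — compute geometric multiplicities via the rank-nullity identity g(λ) = n − rank(A − λI):
  rank(A − (4)·I) = 2, so dim ker(A − (4)·I) = n − 2 = 2

Summary:
  λ = 4: algebraic multiplicity = 4, geometric multiplicity = 2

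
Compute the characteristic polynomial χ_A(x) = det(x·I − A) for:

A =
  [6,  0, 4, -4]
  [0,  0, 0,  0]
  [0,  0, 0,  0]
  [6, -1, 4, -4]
x^4 - 2*x^3

Expanding det(x·I − A) (e.g. by cofactor expansion or by noting that A is similar to its Jordan form J, which has the same characteristic polynomial as A) gives
  χ_A(x) = x^4 - 2*x^3
which factors as x^3*(x - 2). The eigenvalues (with algebraic multiplicities) are λ = 0 with multiplicity 3, λ = 2 with multiplicity 1.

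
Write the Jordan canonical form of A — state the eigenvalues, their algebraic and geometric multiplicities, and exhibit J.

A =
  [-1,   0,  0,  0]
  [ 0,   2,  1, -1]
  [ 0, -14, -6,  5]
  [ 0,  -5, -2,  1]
J_3(-1) ⊕ J_1(-1)

The characteristic polynomial is
  det(x·I − A) = x^4 + 4*x^3 + 6*x^2 + 4*x + 1 = (x + 1)^4

Eigenvalues and multiplicities (the geometric multiplicity of λ is n − rank(A − λI), which equals the number of Jordan blocks for λ):
  λ = -1: algebraic multiplicity = 4, geometric multiplicity = 2

Determining the block sizes for each eigenvalue:
  λ = -1: with am = 4 and gm = 2, the partition is not yet determined (e.g. several partitions of 4 into 2 parts exist). Let N = A − (-1)·I. Computing rank(N^1) = 2, rank(N^2) = 1, rank(N^3) = 0; the number of blocks of size ≥ j is rank(N^{j−1}) − rank(N^j), giving [2, 1, 1]. So we have 1 block(s) of size 3, 1 block(s) of size 1 → block sizes [3, 1]

Assembling the blocks gives a Jordan form
J =
  [-1,  1,  0,  0]
  [ 0, -1,  1,  0]
  [ 0,  0, -1,  0]
  [ 0,  0,  0, -1]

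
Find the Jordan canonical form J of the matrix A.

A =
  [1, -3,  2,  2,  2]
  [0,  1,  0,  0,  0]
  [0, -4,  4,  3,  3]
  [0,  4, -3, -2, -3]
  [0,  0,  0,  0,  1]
J_2(1) ⊕ J_2(1) ⊕ J_1(1)

The characteristic polynomial is
  det(x·I − A) = x^5 - 5*x^4 + 10*x^3 - 10*x^2 + 5*x - 1 = (x - 1)^5

Eigenvalues and multiplicities (the geometric multiplicity of λ is n − rank(A − λI), which equals the number of Jordan blocks for λ):
  λ = 1: algebraic multiplicity = 5, geometric multiplicity = 3

Determining the block sizes for each eigenvalue:
  λ = 1: with am = 5 and gm = 3, the partition is not yet determined (e.g. several partitions of 5 into 3 parts exist). Let N = A − (1)·I. Computing rank(N^1) = 2, rank(N^2) = 0; the number of blocks of size ≥ j is rank(N^{j−1}) − rank(N^j), giving [3, 2]. So we have 2 block(s) of size 2, 1 block(s) of size 1 → block sizes [2, 2, 1]

Assembling the blocks gives a Jordan form
J =
  [1, 1, 0, 0, 0]
  [0, 1, 0, 0, 0]
  [0, 0, 1, 1, 0]
  [0, 0, 0, 1, 0]
  [0, 0, 0, 0, 1]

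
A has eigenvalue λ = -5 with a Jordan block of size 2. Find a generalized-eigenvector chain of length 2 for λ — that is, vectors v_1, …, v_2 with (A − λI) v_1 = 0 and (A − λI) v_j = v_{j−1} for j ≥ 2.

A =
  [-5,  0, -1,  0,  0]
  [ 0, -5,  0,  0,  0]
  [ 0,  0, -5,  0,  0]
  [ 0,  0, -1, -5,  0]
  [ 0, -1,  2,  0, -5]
A Jordan chain for λ = -5 of length 2:
v_1 = (0, 0, 0, 0, -1)ᵀ
v_2 = (0, 1, 0, 0, 0)ᵀ

Let N = A − (-5)·I. We want v_2 with N^2 v_2 = 0 but N^1 v_2 ≠ 0; then v_{j-1} := N · v_j for j = 2, …, 2.

Pick v_2 = (0, 1, 0, 0, 0)ᵀ.
Then v_1 = N · v_2 = (0, 0, 0, 0, -1)ᵀ.

Sanity check: (A − (-5)·I) v_1 = (0, 0, 0, 0, 0)ᵀ = 0. ✓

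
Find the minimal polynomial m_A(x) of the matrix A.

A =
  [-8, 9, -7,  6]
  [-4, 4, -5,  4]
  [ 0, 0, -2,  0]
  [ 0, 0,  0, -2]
x^3 + 6*x^2 + 12*x + 8

The characteristic polynomial is χ_A(x) = (x + 2)^4, so the eigenvalues are known. The minimal polynomial is
  m_A(x) = Π_λ (x − λ)^{k_λ}
where k_λ is the size of the *largest* Jordan block for λ (equivalently, the smallest k with (A − λI)^k v = 0 for every generalised eigenvector v of λ).

  λ = -2: largest Jordan block has size 3, contributing (x + 2)^3

So m_A(x) = (x + 2)^3 = x^3 + 6*x^2 + 12*x + 8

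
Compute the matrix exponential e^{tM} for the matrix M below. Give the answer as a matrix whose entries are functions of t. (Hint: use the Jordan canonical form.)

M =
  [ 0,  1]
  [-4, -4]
e^{tM} =
  [2*t*exp(-2*t) + exp(-2*t), t*exp(-2*t)]
  [-4*t*exp(-2*t), -2*t*exp(-2*t) + exp(-2*t)]

Strategy: write M = P · J · P⁻¹ where J is a Jordan canonical form, so e^{tM} = P · e^{tJ} · P⁻¹, and e^{tJ} can be computed block-by-block.

M has Jordan form
J =
  [-2,  1]
  [ 0, -2]
(up to reordering of blocks).

Per-block formulas:
  For a 2×2 Jordan block J_2(-2): exp(t · J_2(-2)) = e^(-2t)·(I + t·N), where N is the 2×2 nilpotent shift.

After assembling e^{tJ} and conjugating by P, we get:

e^{tM} =
  [2*t*exp(-2*t) + exp(-2*t), t*exp(-2*t)]
  [-4*t*exp(-2*t), -2*t*exp(-2*t) + exp(-2*t)]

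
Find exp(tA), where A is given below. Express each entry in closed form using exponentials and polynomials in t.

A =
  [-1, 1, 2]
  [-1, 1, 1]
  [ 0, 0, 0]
e^{tA} =
  [1 - t, t, -t^2/2 + 2*t]
  [-t, t + 1, -t^2/2 + t]
  [0, 0, 1]

Strategy: write A = P · J · P⁻¹ where J is a Jordan canonical form, so e^{tA} = P · e^{tJ} · P⁻¹, and e^{tJ} can be computed block-by-block.

A has Jordan form
J =
  [0, 1, 0]
  [0, 0, 1]
  [0, 0, 0]
(up to reordering of blocks).

Per-block formulas:
  For a 3×3 Jordan block J_3(0): exp(t · J_3(0)) = e^(0t)·(I + t·N + (t^2/2)·N^2), where N is the 3×3 nilpotent shift.

After assembling e^{tJ} and conjugating by P, we get:

e^{tA} =
  [1 - t, t, -t^2/2 + 2*t]
  [-t, t + 1, -t^2/2 + t]
  [0, 0, 1]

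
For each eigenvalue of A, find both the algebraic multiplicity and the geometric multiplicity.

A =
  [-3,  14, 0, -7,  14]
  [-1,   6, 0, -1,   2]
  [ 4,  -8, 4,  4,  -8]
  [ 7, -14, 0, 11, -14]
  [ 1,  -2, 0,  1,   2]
λ = 4: alg = 5, geom = 4

Step 1 — factor the characteristic polynomial to read off the algebraic multiplicities:
  χ_A(x) = (x - 4)^5

Step 2 — compute geometric multiplicities via the rank-nullity identity g(λ) = n − rank(A − λI):
  rank(A − (4)·I) = 1, so dim ker(A − (4)·I) = n − 1 = 4

Summary:
  λ = 4: algebraic multiplicity = 5, geometric multiplicity = 4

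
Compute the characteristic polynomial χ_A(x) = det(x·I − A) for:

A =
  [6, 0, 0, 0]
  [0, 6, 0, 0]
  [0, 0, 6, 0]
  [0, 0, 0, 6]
x^4 - 24*x^3 + 216*x^2 - 864*x + 1296

Expanding det(x·I − A) (e.g. by cofactor expansion or by noting that A is similar to its Jordan form J, which has the same characteristic polynomial as A) gives
  χ_A(x) = x^4 - 24*x^3 + 216*x^2 - 864*x + 1296
which factors as (x - 6)^4. The eigenvalues (with algebraic multiplicities) are λ = 6 with multiplicity 4.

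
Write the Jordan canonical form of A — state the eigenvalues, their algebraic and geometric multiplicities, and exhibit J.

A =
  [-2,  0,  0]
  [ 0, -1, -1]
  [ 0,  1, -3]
J_2(-2) ⊕ J_1(-2)

The characteristic polynomial is
  det(x·I − A) = x^3 + 6*x^2 + 12*x + 8 = (x + 2)^3

Eigenvalues and multiplicities (the geometric multiplicity of λ is n − rank(A − λI), which equals the number of Jordan blocks for λ):
  λ = -2: algebraic multiplicity = 3, geometric multiplicity = 2

Determining the block sizes for each eigenvalue:
  λ = -2: 2 blocks summing to 3 forces exactly one block of size 2 and the rest size 1 → block sizes [2, 1]

Assembling the blocks gives a Jordan form
J =
  [-2,  1,  0]
  [ 0, -2,  0]
  [ 0,  0, -2]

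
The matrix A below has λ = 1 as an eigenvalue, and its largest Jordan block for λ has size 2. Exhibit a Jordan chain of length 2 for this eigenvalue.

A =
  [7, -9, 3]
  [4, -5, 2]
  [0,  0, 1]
A Jordan chain for λ = 1 of length 2:
v_1 = (6, 4, 0)ᵀ
v_2 = (1, 0, 0)ᵀ

Let N = A − (1)·I. We want v_2 with N^2 v_2 = 0 but N^1 v_2 ≠ 0; then v_{j-1} := N · v_j for j = 2, …, 2.

Pick v_2 = (1, 0, 0)ᵀ.
Then v_1 = N · v_2 = (6, 4, 0)ᵀ.

Sanity check: (A − (1)·I) v_1 = (0, 0, 0)ᵀ = 0. ✓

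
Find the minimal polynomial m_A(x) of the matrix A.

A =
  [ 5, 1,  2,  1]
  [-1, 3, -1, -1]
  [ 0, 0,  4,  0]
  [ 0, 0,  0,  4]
x^3 - 12*x^2 + 48*x - 64

The characteristic polynomial is χ_A(x) = (x - 4)^4, so the eigenvalues are known. The minimal polynomial is
  m_A(x) = Π_λ (x − λ)^{k_λ}
where k_λ is the size of the *largest* Jordan block for λ (equivalently, the smallest k with (A − λI)^k v = 0 for every generalised eigenvector v of λ).

  λ = 4: largest Jordan block has size 3, contributing (x − 4)^3

So m_A(x) = (x - 4)^3 = x^3 - 12*x^2 + 48*x - 64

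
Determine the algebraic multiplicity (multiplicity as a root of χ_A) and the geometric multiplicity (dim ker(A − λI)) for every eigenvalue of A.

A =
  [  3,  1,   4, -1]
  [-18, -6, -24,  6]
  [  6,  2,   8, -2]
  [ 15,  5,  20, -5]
λ = 0: alg = 4, geom = 3

Step 1 — factor the characteristic polynomial to read off the algebraic multiplicities:
  χ_A(x) = x^4

Step 2 — compute geometric multiplicities via the rank-nullity identity g(λ) = n − rank(A − λI):
  rank(A − (0)·I) = 1, so dim ker(A − (0)·I) = n − 1 = 3

Summary:
  λ = 0: algebraic multiplicity = 4, geometric multiplicity = 3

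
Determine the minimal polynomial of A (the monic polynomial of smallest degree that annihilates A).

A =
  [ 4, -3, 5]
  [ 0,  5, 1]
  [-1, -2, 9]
x^3 - 18*x^2 + 108*x - 216

The characteristic polynomial is χ_A(x) = (x - 6)^3, so the eigenvalues are known. The minimal polynomial is
  m_A(x) = Π_λ (x − λ)^{k_λ}
where k_λ is the size of the *largest* Jordan block for λ (equivalently, the smallest k with (A − λI)^k v = 0 for every generalised eigenvector v of λ).

  λ = 6: largest Jordan block has size 3, contributing (x − 6)^3

So m_A(x) = (x - 6)^3 = x^3 - 18*x^2 + 108*x - 216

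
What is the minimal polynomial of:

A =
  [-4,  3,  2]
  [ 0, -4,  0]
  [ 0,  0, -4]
x^2 + 8*x + 16

The characteristic polynomial is χ_A(x) = (x + 4)^3, so the eigenvalues are known. The minimal polynomial is
  m_A(x) = Π_λ (x − λ)^{k_λ}
where k_λ is the size of the *largest* Jordan block for λ (equivalently, the smallest k with (A − λI)^k v = 0 for every generalised eigenvector v of λ).

  λ = -4: largest Jordan block has size 2, contributing (x + 4)^2

So m_A(x) = (x + 4)^2 = x^2 + 8*x + 16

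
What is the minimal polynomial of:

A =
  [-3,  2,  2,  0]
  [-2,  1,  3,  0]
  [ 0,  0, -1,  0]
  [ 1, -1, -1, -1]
x^3 + 3*x^2 + 3*x + 1

The characteristic polynomial is χ_A(x) = (x + 1)^4, so the eigenvalues are known. The minimal polynomial is
  m_A(x) = Π_λ (x − λ)^{k_λ}
where k_λ is the size of the *largest* Jordan block for λ (equivalently, the smallest k with (A − λI)^k v = 0 for every generalised eigenvector v of λ).

  λ = -1: largest Jordan block has size 3, contributing (x + 1)^3

So m_A(x) = (x + 1)^3 = x^3 + 3*x^2 + 3*x + 1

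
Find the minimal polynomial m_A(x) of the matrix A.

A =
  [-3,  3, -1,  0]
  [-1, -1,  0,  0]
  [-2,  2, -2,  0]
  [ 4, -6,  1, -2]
x^3 + 6*x^2 + 12*x + 8

The characteristic polynomial is χ_A(x) = (x + 2)^4, so the eigenvalues are known. The minimal polynomial is
  m_A(x) = Π_λ (x − λ)^{k_λ}
where k_λ is the size of the *largest* Jordan block for λ (equivalently, the smallest k with (A − λI)^k v = 0 for every generalised eigenvector v of λ).

  λ = -2: largest Jordan block has size 3, contributing (x + 2)^3

So m_A(x) = (x + 2)^3 = x^3 + 6*x^2 + 12*x + 8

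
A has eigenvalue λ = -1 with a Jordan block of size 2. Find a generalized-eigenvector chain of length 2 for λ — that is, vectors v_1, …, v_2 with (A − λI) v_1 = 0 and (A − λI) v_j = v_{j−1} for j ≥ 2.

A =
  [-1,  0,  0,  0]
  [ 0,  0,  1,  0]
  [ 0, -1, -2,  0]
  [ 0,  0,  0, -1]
A Jordan chain for λ = -1 of length 2:
v_1 = (0, 1, -1, 0)ᵀ
v_2 = (0, 1, 0, 0)ᵀ

Let N = A − (-1)·I. We want v_2 with N^2 v_2 = 0 but N^1 v_2 ≠ 0; then v_{j-1} := N · v_j for j = 2, …, 2.

Pick v_2 = (0, 1, 0, 0)ᵀ.
Then v_1 = N · v_2 = (0, 1, -1, 0)ᵀ.

Sanity check: (A − (-1)·I) v_1 = (0, 0, 0, 0)ᵀ = 0. ✓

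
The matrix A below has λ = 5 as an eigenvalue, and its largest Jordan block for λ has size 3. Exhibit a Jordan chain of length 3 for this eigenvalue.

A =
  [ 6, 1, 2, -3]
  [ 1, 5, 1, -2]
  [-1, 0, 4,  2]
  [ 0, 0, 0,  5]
A Jordan chain for λ = 5 of length 3:
v_1 = (1, 1, -1, 0)ᵀ
v_2 = (1, 0, 0, 0)ᵀ
v_3 = (0, 1, 0, 0)ᵀ

Let N = A − (5)·I. We want v_3 with N^3 v_3 = 0 but N^2 v_3 ≠ 0; then v_{j-1} := N · v_j for j = 3, …, 2.

Pick v_3 = (0, 1, 0, 0)ᵀ.
Then v_2 = N · v_3 = (1, 0, 0, 0)ᵀ.
Then v_1 = N · v_2 = (1, 1, -1, 0)ᵀ.

Sanity check: (A − (5)·I) v_1 = (0, 0, 0, 0)ᵀ = 0. ✓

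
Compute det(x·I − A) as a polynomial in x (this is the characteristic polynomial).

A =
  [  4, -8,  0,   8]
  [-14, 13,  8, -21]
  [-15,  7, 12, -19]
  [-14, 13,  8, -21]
x^4 - 8*x^3 + 16*x^2

Expanding det(x·I − A) (e.g. by cofactor expansion or by noting that A is similar to its Jordan form J, which has the same characteristic polynomial as A) gives
  χ_A(x) = x^4 - 8*x^3 + 16*x^2
which factors as x^2*(x - 4)^2. The eigenvalues (with algebraic multiplicities) are λ = 0 with multiplicity 2, λ = 4 with multiplicity 2.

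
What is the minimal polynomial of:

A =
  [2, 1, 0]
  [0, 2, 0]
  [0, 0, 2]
x^2 - 4*x + 4

The characteristic polynomial is χ_A(x) = (x - 2)^3, so the eigenvalues are known. The minimal polynomial is
  m_A(x) = Π_λ (x − λ)^{k_λ}
where k_λ is the size of the *largest* Jordan block for λ (equivalently, the smallest k with (A − λI)^k v = 0 for every generalised eigenvector v of λ).

  λ = 2: largest Jordan block has size 2, contributing (x − 2)^2

So m_A(x) = (x - 2)^2 = x^2 - 4*x + 4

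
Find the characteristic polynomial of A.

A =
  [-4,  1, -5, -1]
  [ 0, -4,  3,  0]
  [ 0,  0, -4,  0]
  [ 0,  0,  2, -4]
x^4 + 16*x^3 + 96*x^2 + 256*x + 256

Expanding det(x·I − A) (e.g. by cofactor expansion or by noting that A is similar to its Jordan form J, which has the same characteristic polynomial as A) gives
  χ_A(x) = x^4 + 16*x^3 + 96*x^2 + 256*x + 256
which factors as (x + 4)^4. The eigenvalues (with algebraic multiplicities) are λ = -4 with multiplicity 4.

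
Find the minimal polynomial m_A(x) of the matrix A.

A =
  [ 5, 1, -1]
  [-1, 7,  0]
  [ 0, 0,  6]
x^3 - 18*x^2 + 108*x - 216

The characteristic polynomial is χ_A(x) = (x - 6)^3, so the eigenvalues are known. The minimal polynomial is
  m_A(x) = Π_λ (x − λ)^{k_λ}
where k_λ is the size of the *largest* Jordan block for λ (equivalently, the smallest k with (A − λI)^k v = 0 for every generalised eigenvector v of λ).

  λ = 6: largest Jordan block has size 3, contributing (x − 6)^3

So m_A(x) = (x - 6)^3 = x^3 - 18*x^2 + 108*x - 216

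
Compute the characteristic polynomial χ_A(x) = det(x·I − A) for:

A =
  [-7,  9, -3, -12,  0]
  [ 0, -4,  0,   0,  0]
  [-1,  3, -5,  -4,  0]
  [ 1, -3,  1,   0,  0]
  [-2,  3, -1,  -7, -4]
x^5 + 20*x^4 + 160*x^3 + 640*x^2 + 1280*x + 1024

Expanding det(x·I − A) (e.g. by cofactor expansion or by noting that A is similar to its Jordan form J, which has the same characteristic polynomial as A) gives
  χ_A(x) = x^5 + 20*x^4 + 160*x^3 + 640*x^2 + 1280*x + 1024
which factors as (x + 4)^5. The eigenvalues (with algebraic multiplicities) are λ = -4 with multiplicity 5.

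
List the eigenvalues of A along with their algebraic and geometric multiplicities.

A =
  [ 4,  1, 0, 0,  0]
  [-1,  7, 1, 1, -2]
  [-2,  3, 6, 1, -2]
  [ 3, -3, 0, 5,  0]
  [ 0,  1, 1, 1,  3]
λ = 5: alg = 5, geom = 3

Step 1 — factor the characteristic polynomial to read off the algebraic multiplicities:
  χ_A(x) = (x - 5)^5

Step 2 — compute geometric multiplicities via the rank-nullity identity g(λ) = n − rank(A − λI):
  rank(A − (5)·I) = 2, so dim ker(A − (5)·I) = n − 2 = 3

Summary:
  λ = 5: algebraic multiplicity = 5, geometric multiplicity = 3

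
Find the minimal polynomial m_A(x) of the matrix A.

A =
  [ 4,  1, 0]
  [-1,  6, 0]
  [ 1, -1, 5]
x^2 - 10*x + 25

The characteristic polynomial is χ_A(x) = (x - 5)^3, so the eigenvalues are known. The minimal polynomial is
  m_A(x) = Π_λ (x − λ)^{k_λ}
where k_λ is the size of the *largest* Jordan block for λ (equivalently, the smallest k with (A − λI)^k v = 0 for every generalised eigenvector v of λ).

  λ = 5: largest Jordan block has size 2, contributing (x − 5)^2

So m_A(x) = (x - 5)^2 = x^2 - 10*x + 25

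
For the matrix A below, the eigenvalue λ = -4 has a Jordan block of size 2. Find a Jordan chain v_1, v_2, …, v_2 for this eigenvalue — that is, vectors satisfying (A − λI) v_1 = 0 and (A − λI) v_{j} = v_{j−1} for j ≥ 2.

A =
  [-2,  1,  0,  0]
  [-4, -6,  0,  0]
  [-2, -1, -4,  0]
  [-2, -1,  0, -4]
A Jordan chain for λ = -4 of length 2:
v_1 = (2, -4, -2, -2)ᵀ
v_2 = (1, 0, 0, 0)ᵀ

Let N = A − (-4)·I. We want v_2 with N^2 v_2 = 0 but N^1 v_2 ≠ 0; then v_{j-1} := N · v_j for j = 2, …, 2.

Pick v_2 = (1, 0, 0, 0)ᵀ.
Then v_1 = N · v_2 = (2, -4, -2, -2)ᵀ.

Sanity check: (A − (-4)·I) v_1 = (0, 0, 0, 0)ᵀ = 0. ✓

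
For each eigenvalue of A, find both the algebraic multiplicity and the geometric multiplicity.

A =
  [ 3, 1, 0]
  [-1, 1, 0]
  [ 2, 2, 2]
λ = 2: alg = 3, geom = 2

Step 1 — factor the characteristic polynomial to read off the algebraic multiplicities:
  χ_A(x) = (x - 2)^3

Step 2 — compute geometric multiplicities via the rank-nullity identity g(λ) = n − rank(A − λI):
  rank(A − (2)·I) = 1, so dim ker(A − (2)·I) = n − 1 = 2

Summary:
  λ = 2: algebraic multiplicity = 3, geometric multiplicity = 2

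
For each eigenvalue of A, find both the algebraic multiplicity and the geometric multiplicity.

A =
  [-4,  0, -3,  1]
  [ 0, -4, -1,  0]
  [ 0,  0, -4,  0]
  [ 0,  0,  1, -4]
λ = -4: alg = 4, geom = 2

Step 1 — factor the characteristic polynomial to read off the algebraic multiplicities:
  χ_A(x) = (x + 4)^4

Step 2 — compute geometric multiplicities via the rank-nullity identity g(λ) = n − rank(A − λI):
  rank(A − (-4)·I) = 2, so dim ker(A − (-4)·I) = n − 2 = 2

Summary:
  λ = -4: algebraic multiplicity = 4, geometric multiplicity = 2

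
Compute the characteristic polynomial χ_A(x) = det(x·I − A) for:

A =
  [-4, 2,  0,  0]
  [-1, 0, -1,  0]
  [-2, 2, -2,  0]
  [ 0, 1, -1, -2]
x^4 + 8*x^3 + 24*x^2 + 32*x + 16

Expanding det(x·I − A) (e.g. by cofactor expansion or by noting that A is similar to its Jordan form J, which has the same characteristic polynomial as A) gives
  χ_A(x) = x^4 + 8*x^3 + 24*x^2 + 32*x + 16
which factors as (x + 2)^4. The eigenvalues (with algebraic multiplicities) are λ = -2 with multiplicity 4.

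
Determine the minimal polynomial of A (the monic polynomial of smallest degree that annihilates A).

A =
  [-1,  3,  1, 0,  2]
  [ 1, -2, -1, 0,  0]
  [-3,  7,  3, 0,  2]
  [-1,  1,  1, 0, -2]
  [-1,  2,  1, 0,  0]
x^3

The characteristic polynomial is χ_A(x) = x^5, so the eigenvalues are known. The minimal polynomial is
  m_A(x) = Π_λ (x − λ)^{k_λ}
where k_λ is the size of the *largest* Jordan block for λ (equivalently, the smallest k with (A − λI)^k v = 0 for every generalised eigenvector v of λ).

  λ = 0: largest Jordan block has size 3, contributing (x − 0)^3

So m_A(x) = x^3 = x^3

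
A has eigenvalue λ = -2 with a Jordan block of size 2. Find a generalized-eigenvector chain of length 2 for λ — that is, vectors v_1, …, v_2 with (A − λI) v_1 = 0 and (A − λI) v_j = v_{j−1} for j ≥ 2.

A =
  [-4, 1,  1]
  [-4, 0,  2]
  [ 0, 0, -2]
A Jordan chain for λ = -2 of length 2:
v_1 = (-2, -4, 0)ᵀ
v_2 = (1, 0, 0)ᵀ

Let N = A − (-2)·I. We want v_2 with N^2 v_2 = 0 but N^1 v_2 ≠ 0; then v_{j-1} := N · v_j for j = 2, …, 2.

Pick v_2 = (1, 0, 0)ᵀ.
Then v_1 = N · v_2 = (-2, -4, 0)ᵀ.

Sanity check: (A − (-2)·I) v_1 = (0, 0, 0)ᵀ = 0. ✓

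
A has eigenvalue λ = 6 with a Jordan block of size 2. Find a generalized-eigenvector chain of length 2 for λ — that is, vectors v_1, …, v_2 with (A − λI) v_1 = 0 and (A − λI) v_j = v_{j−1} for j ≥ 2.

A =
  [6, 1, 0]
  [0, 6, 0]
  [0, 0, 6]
A Jordan chain for λ = 6 of length 2:
v_1 = (1, 0, 0)ᵀ
v_2 = (0, 1, 0)ᵀ

Let N = A − (6)·I. We want v_2 with N^2 v_2 = 0 but N^1 v_2 ≠ 0; then v_{j-1} := N · v_j for j = 2, …, 2.

Pick v_2 = (0, 1, 0)ᵀ.
Then v_1 = N · v_2 = (1, 0, 0)ᵀ.

Sanity check: (A − (6)·I) v_1 = (0, 0, 0)ᵀ = 0. ✓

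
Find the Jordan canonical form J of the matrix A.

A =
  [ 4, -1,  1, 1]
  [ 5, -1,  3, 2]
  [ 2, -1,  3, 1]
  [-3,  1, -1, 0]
J_1(1) ⊕ J_1(1) ⊕ J_1(2) ⊕ J_1(2)

The characteristic polynomial is
  det(x·I − A) = x^4 - 6*x^3 + 13*x^2 - 12*x + 4 = (x - 2)^2*(x - 1)^2

Eigenvalues and multiplicities (the geometric multiplicity of λ is n − rank(A − λI), which equals the number of Jordan blocks for λ):
  λ = 1: algebraic multiplicity = 2, geometric multiplicity = 2
  λ = 2: algebraic multiplicity = 2, geometric multiplicity = 2

Determining the block sizes for each eigenvalue:
  λ = 1: gm = am = 2, so every block has size 1 → block sizes [1, 1]
  λ = 2: gm = am = 2, so every block has size 1 → block sizes [1, 1]

Assembling the blocks gives a Jordan form
J =
  [1, 0, 0, 0]
  [0, 1, 0, 0]
  [0, 0, 2, 0]
  [0, 0, 0, 2]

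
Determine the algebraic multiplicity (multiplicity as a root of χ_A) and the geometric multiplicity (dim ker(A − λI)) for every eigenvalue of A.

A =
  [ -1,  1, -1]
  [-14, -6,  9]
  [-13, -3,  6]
λ = -2: alg = 2, geom = 1; λ = 3: alg = 1, geom = 1

Step 1 — factor the characteristic polynomial to read off the algebraic multiplicities:
  χ_A(x) = (x - 3)*(x + 2)^2

Step 2 — compute geometric multiplicities via the rank-nullity identity g(λ) = n − rank(A − λI):
  rank(A − (-2)·I) = 2, so dim ker(A − (-2)·I) = n − 2 = 1
  rank(A − (3)·I) = 2, so dim ker(A − (3)·I) = n − 2 = 1

Summary:
  λ = -2: algebraic multiplicity = 2, geometric multiplicity = 1
  λ = 3: algebraic multiplicity = 1, geometric multiplicity = 1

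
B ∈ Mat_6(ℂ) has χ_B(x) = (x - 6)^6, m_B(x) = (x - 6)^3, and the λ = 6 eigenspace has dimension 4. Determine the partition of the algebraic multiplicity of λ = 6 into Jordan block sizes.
Block sizes for λ = 6: [3, 1, 1, 1]

Step 1 — from the characteristic polynomial, algebraic multiplicity of λ = 6 is 6. From dim ker(B − (6)·I) = 4, there are exactly 4 Jordan blocks for λ = 6.
Step 2 — from the minimal polynomial, the factor (x − 6)^3 tells us the largest block for λ = 6 has size 3.
Step 3 — with total size 6, 4 blocks, and largest block 3, the block sizes (in nonincreasing order) are [3, 1, 1, 1].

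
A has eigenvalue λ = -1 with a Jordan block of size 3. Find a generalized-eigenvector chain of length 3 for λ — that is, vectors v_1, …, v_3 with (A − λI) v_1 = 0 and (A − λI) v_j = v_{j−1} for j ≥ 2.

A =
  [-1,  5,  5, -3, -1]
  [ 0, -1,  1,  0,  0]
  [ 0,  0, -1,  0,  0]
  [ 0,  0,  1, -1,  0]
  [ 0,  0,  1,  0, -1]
A Jordan chain for λ = -1 of length 3:
v_1 = (1, 0, 0, 0, 0)ᵀ
v_2 = (5, 1, 0, 1, 1)ᵀ
v_3 = (0, 0, 1, 0, 0)ᵀ

Let N = A − (-1)·I. We want v_3 with N^3 v_3 = 0 but N^2 v_3 ≠ 0; then v_{j-1} := N · v_j for j = 3, …, 2.

Pick v_3 = (0, 0, 1, 0, 0)ᵀ.
Then v_2 = N · v_3 = (5, 1, 0, 1, 1)ᵀ.
Then v_1 = N · v_2 = (1, 0, 0, 0, 0)ᵀ.

Sanity check: (A − (-1)·I) v_1 = (0, 0, 0, 0, 0)ᵀ = 0. ✓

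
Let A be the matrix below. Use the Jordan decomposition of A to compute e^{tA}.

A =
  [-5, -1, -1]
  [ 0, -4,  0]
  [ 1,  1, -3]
e^{tA} =
  [-t*exp(-4*t) + exp(-4*t), -t*exp(-4*t), -t*exp(-4*t)]
  [0, exp(-4*t), 0]
  [t*exp(-4*t), t*exp(-4*t), t*exp(-4*t) + exp(-4*t)]

Strategy: write A = P · J · P⁻¹ where J is a Jordan canonical form, so e^{tA} = P · e^{tJ} · P⁻¹, and e^{tJ} can be computed block-by-block.

A has Jordan form
J =
  [-4,  1,  0]
  [ 0, -4,  0]
  [ 0,  0, -4]
(up to reordering of blocks).

Per-block formulas:
  For a 1×1 block at λ = -4: exp(t · [-4]) = [e^(-4t)].
  For a 2×2 Jordan block J_2(-4): exp(t · J_2(-4)) = e^(-4t)·(I + t·N), where N is the 2×2 nilpotent shift.

After assembling e^{tJ} and conjugating by P, we get:

e^{tA} =
  [-t*exp(-4*t) + exp(-4*t), -t*exp(-4*t), -t*exp(-4*t)]
  [0, exp(-4*t), 0]
  [t*exp(-4*t), t*exp(-4*t), t*exp(-4*t) + exp(-4*t)]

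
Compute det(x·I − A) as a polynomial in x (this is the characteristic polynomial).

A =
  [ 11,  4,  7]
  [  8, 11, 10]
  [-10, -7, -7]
x^3 - 15*x^2 + 75*x - 125

Expanding det(x·I − A) (e.g. by cofactor expansion or by noting that A is similar to its Jordan form J, which has the same characteristic polynomial as A) gives
  χ_A(x) = x^3 - 15*x^2 + 75*x - 125
which factors as (x - 5)^3. The eigenvalues (with algebraic multiplicities) are λ = 5 with multiplicity 3.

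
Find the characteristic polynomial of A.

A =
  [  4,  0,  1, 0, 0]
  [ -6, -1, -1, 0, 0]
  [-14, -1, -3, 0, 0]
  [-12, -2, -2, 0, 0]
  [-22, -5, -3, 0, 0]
x^5

Expanding det(x·I − A) (e.g. by cofactor expansion or by noting that A is similar to its Jordan form J, which has the same characteristic polynomial as A) gives
  χ_A(x) = x^5
which factors as x^5. The eigenvalues (with algebraic multiplicities) are λ = 0 with multiplicity 5.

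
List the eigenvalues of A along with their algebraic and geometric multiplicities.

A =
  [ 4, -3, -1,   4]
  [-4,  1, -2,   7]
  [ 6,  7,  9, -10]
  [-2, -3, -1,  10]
λ = 6: alg = 4, geom = 2

Step 1 — factor the characteristic polynomial to read off the algebraic multiplicities:
  χ_A(x) = (x - 6)^4

Step 2 — compute geometric multiplicities via the rank-nullity identity g(λ) = n − rank(A − λI):
  rank(A − (6)·I) = 2, so dim ker(A − (6)·I) = n − 2 = 2

Summary:
  λ = 6: algebraic multiplicity = 4, geometric multiplicity = 2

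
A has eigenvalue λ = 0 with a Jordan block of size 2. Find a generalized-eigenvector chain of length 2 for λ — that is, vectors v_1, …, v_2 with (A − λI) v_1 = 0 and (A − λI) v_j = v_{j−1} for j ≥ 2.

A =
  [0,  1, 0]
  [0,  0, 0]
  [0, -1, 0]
A Jordan chain for λ = 0 of length 2:
v_1 = (1, 0, -1)ᵀ
v_2 = (0, 1, 0)ᵀ

Let N = A − (0)·I. We want v_2 with N^2 v_2 = 0 but N^1 v_2 ≠ 0; then v_{j-1} := N · v_j for j = 2, …, 2.

Pick v_2 = (0, 1, 0)ᵀ.
Then v_1 = N · v_2 = (1, 0, -1)ᵀ.

Sanity check: (A − (0)·I) v_1 = (0, 0, 0)ᵀ = 0. ✓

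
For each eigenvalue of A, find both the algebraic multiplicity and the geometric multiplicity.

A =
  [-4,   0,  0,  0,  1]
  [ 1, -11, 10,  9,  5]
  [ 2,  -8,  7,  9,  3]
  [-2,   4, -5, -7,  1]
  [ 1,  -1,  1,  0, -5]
λ = -4: alg = 5, geom = 2

Step 1 — factor the characteristic polynomial to read off the algebraic multiplicities:
  χ_A(x) = (x + 4)^5

Step 2 — compute geometric multiplicities via the rank-nullity identity g(λ) = n − rank(A − λI):
  rank(A − (-4)·I) = 3, so dim ker(A − (-4)·I) = n − 3 = 2

Summary:
  λ = -4: algebraic multiplicity = 5, geometric multiplicity = 2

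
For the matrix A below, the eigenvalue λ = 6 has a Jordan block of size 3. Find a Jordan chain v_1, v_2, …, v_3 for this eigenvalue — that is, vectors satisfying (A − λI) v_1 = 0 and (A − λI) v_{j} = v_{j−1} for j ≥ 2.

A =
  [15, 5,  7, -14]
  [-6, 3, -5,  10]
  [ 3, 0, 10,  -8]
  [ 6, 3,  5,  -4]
A Jordan chain for λ = 6 of length 3:
v_1 = (-12, 9, -9, -9)ᵀ
v_2 = (9, -6, 3, 6)ᵀ
v_3 = (1, 0, 0, 0)ᵀ

Let N = A − (6)·I. We want v_3 with N^3 v_3 = 0 but N^2 v_3 ≠ 0; then v_{j-1} := N · v_j for j = 3, …, 2.

Pick v_3 = (1, 0, 0, 0)ᵀ.
Then v_2 = N · v_3 = (9, -6, 3, 6)ᵀ.
Then v_1 = N · v_2 = (-12, 9, -9, -9)ᵀ.

Sanity check: (A − (6)·I) v_1 = (0, 0, 0, 0)ᵀ = 0. ✓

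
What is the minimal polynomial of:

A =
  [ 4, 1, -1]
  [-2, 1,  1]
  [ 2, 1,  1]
x^2 - 4*x + 4

The characteristic polynomial is χ_A(x) = (x - 2)^3, so the eigenvalues are known. The minimal polynomial is
  m_A(x) = Π_λ (x − λ)^{k_λ}
where k_λ is the size of the *largest* Jordan block for λ (equivalently, the smallest k with (A − λI)^k v = 0 for every generalised eigenvector v of λ).

  λ = 2: largest Jordan block has size 2, contributing (x − 2)^2

So m_A(x) = (x - 2)^2 = x^2 - 4*x + 4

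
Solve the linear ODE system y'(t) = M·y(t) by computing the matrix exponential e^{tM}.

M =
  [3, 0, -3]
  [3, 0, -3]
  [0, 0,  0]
e^{tM} =
  [exp(3*t), 0, 1 - exp(3*t)]
  [exp(3*t) - 1, 1, 1 - exp(3*t)]
  [0, 0, 1]

Strategy: write M = P · J · P⁻¹ where J is a Jordan canonical form, so e^{tM} = P · e^{tJ} · P⁻¹, and e^{tJ} can be computed block-by-block.

M has Jordan form
J =
  [0, 0, 0]
  [0, 0, 0]
  [0, 0, 3]
(up to reordering of blocks).

Per-block formulas:
  For a 1×1 block at λ = 3: exp(t · [3]) = [e^(3t)].
  For a 1×1 block at λ = 0: exp(t · [0]) = [e^(0t)].

After assembling e^{tJ} and conjugating by P, we get:

e^{tM} =
  [exp(3*t), 0, 1 - exp(3*t)]
  [exp(3*t) - 1, 1, 1 - exp(3*t)]
  [0, 0, 1]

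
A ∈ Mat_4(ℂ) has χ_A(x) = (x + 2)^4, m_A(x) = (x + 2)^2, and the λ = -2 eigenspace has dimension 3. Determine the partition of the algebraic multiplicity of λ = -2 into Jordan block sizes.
Block sizes for λ = -2: [2, 1, 1]

Step 1 — from the characteristic polynomial, algebraic multiplicity of λ = -2 is 4. From dim ker(A − (-2)·I) = 3, there are exactly 3 Jordan blocks for λ = -2.
Step 2 — from the minimal polynomial, the factor (x + 2)^2 tells us the largest block for λ = -2 has size 2.
Step 3 — with total size 4, 3 blocks, and largest block 2, the block sizes (in nonincreasing order) are [2, 1, 1].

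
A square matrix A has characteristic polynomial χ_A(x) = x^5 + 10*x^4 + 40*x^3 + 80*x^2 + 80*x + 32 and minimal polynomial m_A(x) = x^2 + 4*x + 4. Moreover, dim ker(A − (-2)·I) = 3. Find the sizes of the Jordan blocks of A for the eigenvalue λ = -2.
Block sizes for λ = -2: [2, 2, 1]

Step 1 — from the characteristic polynomial, algebraic multiplicity of λ = -2 is 5. From dim ker(A − (-2)·I) = 3, there are exactly 3 Jordan blocks for λ = -2.
Step 2 — from the minimal polynomial, the factor (x + 2)^2 tells us the largest block for λ = -2 has size 2.
Step 3 — with total size 5, 3 blocks, and largest block 2, the block sizes (in nonincreasing order) are [2, 2, 1].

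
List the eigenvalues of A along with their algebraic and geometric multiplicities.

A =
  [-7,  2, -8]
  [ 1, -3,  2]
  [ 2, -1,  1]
λ = -3: alg = 3, geom = 1

Step 1 — factor the characteristic polynomial to read off the algebraic multiplicities:
  χ_A(x) = (x + 3)^3

Step 2 — compute geometric multiplicities via the rank-nullity identity g(λ) = n − rank(A − λI):
  rank(A − (-3)·I) = 2, so dim ker(A − (-3)·I) = n − 2 = 1

Summary:
  λ = -3: algebraic multiplicity = 3, geometric multiplicity = 1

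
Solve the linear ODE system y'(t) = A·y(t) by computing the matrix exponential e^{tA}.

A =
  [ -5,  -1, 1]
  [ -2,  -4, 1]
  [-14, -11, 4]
e^{tA} =
  [-2*t*exp(-t) + exp(-3*t), -3*t*exp(-t) + exp(-t) - exp(-3*t), t*exp(-t)]
  [-2*t*exp(-t), -3*t*exp(-t) + exp(-t), t*exp(-t)]
  [-10*t*exp(-t) - 2*exp(-t) + 2*exp(-3*t), -15*t*exp(-t) + 2*exp(-t) - 2*exp(-3*t), 5*t*exp(-t) + exp(-t)]

Strategy: write A = P · J · P⁻¹ where J is a Jordan canonical form, so e^{tA} = P · e^{tJ} · P⁻¹, and e^{tJ} can be computed block-by-block.

A has Jordan form
J =
  [-3,  0,  0]
  [ 0, -1,  1]
  [ 0,  0, -1]
(up to reordering of blocks).

Per-block formulas:
  For a 1×1 block at λ = -3: exp(t · [-3]) = [e^(-3t)].
  For a 2×2 Jordan block J_2(-1): exp(t · J_2(-1)) = e^(-1t)·(I + t·N), where N is the 2×2 nilpotent shift.

After assembling e^{tJ} and conjugating by P, we get:

e^{tA} =
  [-2*t*exp(-t) + exp(-3*t), -3*t*exp(-t) + exp(-t) - exp(-3*t), t*exp(-t)]
  [-2*t*exp(-t), -3*t*exp(-t) + exp(-t), t*exp(-t)]
  [-10*t*exp(-t) - 2*exp(-t) + 2*exp(-3*t), -15*t*exp(-t) + 2*exp(-t) - 2*exp(-3*t), 5*t*exp(-t) + exp(-t)]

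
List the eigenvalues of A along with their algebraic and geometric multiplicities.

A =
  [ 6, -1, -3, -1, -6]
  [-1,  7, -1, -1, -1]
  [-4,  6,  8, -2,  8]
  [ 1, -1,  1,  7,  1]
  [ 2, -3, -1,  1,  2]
λ = 6: alg = 5, geom = 3

Step 1 — factor the characteristic polynomial to read off the algebraic multiplicities:
  χ_A(x) = (x - 6)^5

Step 2 — compute geometric multiplicities via the rank-nullity identity g(λ) = n − rank(A − λI):
  rank(A − (6)·I) = 2, so dim ker(A − (6)·I) = n − 2 = 3

Summary:
  λ = 6: algebraic multiplicity = 5, geometric multiplicity = 3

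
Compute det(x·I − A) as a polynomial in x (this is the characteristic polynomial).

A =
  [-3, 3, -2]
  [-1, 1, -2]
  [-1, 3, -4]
x^3 + 6*x^2 + 12*x + 8

Expanding det(x·I − A) (e.g. by cofactor expansion or by noting that A is similar to its Jordan form J, which has the same characteristic polynomial as A) gives
  χ_A(x) = x^3 + 6*x^2 + 12*x + 8
which factors as (x + 2)^3. The eigenvalues (with algebraic multiplicities) are λ = -2 with multiplicity 3.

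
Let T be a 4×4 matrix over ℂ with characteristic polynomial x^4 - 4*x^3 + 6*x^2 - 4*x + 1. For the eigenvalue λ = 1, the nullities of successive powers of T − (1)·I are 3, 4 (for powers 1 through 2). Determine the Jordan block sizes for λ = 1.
Block sizes for λ = 1: [2, 1, 1]

From the dimensions of kernels of powers, the number of Jordan blocks of size at least j is d_j − d_{j−1} where d_j = dim ker(N^j) (with d_0 = 0). Computing the differences gives [3, 1].
The number of blocks of size exactly k is (#blocks of size ≥ k) − (#blocks of size ≥ k + 1), so the partition is: 2 block(s) of size 1, 1 block(s) of size 2.
In nonincreasing order the block sizes are [2, 1, 1].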